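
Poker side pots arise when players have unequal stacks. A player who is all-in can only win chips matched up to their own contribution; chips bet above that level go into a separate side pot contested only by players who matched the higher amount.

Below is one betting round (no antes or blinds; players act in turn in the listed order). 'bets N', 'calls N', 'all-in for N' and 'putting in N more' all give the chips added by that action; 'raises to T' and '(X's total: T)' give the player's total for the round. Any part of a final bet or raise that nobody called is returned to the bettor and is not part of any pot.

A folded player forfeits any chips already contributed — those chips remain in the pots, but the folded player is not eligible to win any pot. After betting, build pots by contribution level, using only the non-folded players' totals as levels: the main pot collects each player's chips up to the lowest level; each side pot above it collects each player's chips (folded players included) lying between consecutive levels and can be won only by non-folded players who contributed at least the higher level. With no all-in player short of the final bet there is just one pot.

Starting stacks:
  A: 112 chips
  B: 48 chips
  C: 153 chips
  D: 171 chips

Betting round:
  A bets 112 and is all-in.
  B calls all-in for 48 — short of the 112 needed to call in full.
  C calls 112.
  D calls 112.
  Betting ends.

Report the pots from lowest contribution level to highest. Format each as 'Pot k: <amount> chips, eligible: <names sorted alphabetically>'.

Pot 1: 192 chips, eligible: A, B, C, D
Pot 2: 192 chips, eligible: A, C, D

Derivation:
Contributions: A=112, B=48, C=112, D=112
Pot levels (distinct totals of non-folded players): 48, 112
Layer 1-48: 48 each from A, B, C, D = 48*4 = 192 chips; eligible A, B, C, D
Layer 49-112: 64 each from A, C, D = 64*3 = 192 chips; eligible A, C, D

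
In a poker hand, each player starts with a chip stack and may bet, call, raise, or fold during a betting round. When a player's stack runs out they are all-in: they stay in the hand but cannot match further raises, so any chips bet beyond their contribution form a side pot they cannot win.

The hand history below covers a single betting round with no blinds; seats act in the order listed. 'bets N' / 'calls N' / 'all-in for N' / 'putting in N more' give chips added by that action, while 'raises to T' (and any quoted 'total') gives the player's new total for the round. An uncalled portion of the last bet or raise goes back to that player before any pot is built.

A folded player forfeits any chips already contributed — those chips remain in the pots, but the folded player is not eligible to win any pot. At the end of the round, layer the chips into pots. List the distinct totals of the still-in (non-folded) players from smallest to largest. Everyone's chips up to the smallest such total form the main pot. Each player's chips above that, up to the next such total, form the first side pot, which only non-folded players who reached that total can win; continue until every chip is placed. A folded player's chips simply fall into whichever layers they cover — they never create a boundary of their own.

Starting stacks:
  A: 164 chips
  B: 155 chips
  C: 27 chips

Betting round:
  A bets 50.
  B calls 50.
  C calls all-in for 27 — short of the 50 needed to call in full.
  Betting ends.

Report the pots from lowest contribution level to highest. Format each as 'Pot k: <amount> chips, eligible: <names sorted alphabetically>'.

Pot 1: 81 chips, eligible: A, B, C
Pot 2: 46 chips, eligible: A, B

Derivation:
Contributions: A=50, B=50, C=27
Pot levels (distinct totals of non-folded players): 27, 50
Layer 1-27: 27 each from A, B, C = 27*3 = 81 chips; eligible A, B, C
Layer 28-50: 23 each from A, B = 23*2 = 46 chips; eligible A, B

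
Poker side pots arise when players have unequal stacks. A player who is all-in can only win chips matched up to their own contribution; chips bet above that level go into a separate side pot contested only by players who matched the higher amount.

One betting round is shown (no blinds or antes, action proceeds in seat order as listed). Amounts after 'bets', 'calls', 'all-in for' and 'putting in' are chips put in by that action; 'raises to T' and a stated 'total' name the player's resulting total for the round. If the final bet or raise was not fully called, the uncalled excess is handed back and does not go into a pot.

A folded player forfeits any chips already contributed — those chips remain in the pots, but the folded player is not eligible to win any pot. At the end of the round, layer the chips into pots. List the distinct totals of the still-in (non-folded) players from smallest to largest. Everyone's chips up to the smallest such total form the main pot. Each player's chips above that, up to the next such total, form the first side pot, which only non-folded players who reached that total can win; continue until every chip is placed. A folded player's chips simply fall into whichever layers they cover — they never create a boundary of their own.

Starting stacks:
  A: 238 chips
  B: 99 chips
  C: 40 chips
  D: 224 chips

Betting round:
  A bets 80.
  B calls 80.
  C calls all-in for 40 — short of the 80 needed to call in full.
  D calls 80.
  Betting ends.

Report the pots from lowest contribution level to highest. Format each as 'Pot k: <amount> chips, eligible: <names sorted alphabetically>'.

Contributions: A=80, B=80, C=40, D=80
Pot levels (distinct totals of non-folded players): 40, 80
Layer 1-40: 40 each from A, B, C, D = 40*4 = 160 chips; eligible A, B, C, D
Layer 41-80: 40 each from A, B, D = 40*3 = 120 chips; eligible A, B, D

Pot 1: 160 chips, eligible: A, B, C, D
Pot 2: 120 chips, eligible: A, B, D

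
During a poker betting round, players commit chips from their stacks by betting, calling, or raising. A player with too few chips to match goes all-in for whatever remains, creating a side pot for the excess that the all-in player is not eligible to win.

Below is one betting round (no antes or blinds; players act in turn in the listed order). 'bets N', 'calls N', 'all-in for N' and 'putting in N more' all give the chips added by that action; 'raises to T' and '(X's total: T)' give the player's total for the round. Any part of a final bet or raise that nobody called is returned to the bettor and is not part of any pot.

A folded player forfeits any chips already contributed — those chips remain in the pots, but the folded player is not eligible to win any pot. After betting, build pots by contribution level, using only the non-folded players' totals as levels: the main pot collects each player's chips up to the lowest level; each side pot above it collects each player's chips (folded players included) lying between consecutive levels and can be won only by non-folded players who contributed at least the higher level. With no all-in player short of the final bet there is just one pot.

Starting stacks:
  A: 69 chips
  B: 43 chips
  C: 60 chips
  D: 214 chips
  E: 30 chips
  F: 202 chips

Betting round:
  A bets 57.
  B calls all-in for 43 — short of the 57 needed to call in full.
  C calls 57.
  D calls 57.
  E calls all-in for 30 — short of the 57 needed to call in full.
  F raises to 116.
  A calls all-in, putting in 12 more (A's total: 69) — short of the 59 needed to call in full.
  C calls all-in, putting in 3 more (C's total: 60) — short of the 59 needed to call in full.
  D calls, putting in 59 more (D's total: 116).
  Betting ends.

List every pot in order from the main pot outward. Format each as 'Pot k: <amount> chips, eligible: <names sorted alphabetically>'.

Pot 1: 180 chips, eligible: A, B, C, D, E, F
Pot 2: 65 chips, eligible: A, B, C, D, F
Pot 3: 68 chips, eligible: A, C, D, F
Pot 4: 27 chips, eligible: A, D, F
Pot 5: 94 chips, eligible: D, F

Derivation:
Contributions: A=69, B=43, C=60, D=116, E=30, F=116
Pot levels (distinct totals of non-folded players): 30, 43, 60, 69, 116
Layer 1-30: 30 each from A, B, C, D, E, F = 30*6 = 180 chips; eligible A, B, C, D, E, F
Layer 31-43: 13 each from A, B, C, D, F = 13*5 = 65 chips; eligible A, B, C, D, F
Layer 44-60: 17 each from A, C, D, F = 17*4 = 68 chips; eligible A, C, D, F
Layer 61-69: 9 each from A, D, F = 9*3 = 27 chips; eligible A, D, F
Layer 70-116: 47 each from D, F = 47*2 = 94 chips; eligible D, F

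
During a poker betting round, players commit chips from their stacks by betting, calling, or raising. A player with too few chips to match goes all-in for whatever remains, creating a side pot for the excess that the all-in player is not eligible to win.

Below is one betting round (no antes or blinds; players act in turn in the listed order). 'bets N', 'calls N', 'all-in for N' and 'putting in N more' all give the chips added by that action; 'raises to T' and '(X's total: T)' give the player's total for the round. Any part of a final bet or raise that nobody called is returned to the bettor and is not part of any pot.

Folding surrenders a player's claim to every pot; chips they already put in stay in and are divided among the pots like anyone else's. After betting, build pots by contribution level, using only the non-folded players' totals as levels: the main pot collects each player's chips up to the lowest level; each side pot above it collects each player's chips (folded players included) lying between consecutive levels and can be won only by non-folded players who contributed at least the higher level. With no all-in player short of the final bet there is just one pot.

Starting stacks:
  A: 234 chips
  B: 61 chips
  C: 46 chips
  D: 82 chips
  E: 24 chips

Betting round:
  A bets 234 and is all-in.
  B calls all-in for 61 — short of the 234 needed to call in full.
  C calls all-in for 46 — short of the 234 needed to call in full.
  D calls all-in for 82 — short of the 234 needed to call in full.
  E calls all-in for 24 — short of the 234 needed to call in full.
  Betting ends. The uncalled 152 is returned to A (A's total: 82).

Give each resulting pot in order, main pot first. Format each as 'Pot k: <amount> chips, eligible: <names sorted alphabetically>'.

Contributions (after 152 returned to A): A=82, B=61, C=46, D=82, E=24
Pot levels (distinct totals of non-folded players): 24, 46, 61, 82
Layer 1-24: 24 each from A, B, C, D, E = 24*5 = 120 chips; eligible A, B, C, D, E
Layer 25-46: 22 each from A, B, C, D = 22*4 = 88 chips; eligible A, B, C, D
Layer 47-61: 15 each from A, B, D = 15*3 = 45 chips; eligible A, B, D
Layer 62-82: 21 each from A, D = 21*2 = 42 chips; eligible A, D

Pot 1: 120 chips, eligible: A, B, C, D, E
Pot 2: 88 chips, eligible: A, B, C, D
Pot 3: 45 chips, eligible: A, B, D
Pot 4: 42 chips, eligible: A, D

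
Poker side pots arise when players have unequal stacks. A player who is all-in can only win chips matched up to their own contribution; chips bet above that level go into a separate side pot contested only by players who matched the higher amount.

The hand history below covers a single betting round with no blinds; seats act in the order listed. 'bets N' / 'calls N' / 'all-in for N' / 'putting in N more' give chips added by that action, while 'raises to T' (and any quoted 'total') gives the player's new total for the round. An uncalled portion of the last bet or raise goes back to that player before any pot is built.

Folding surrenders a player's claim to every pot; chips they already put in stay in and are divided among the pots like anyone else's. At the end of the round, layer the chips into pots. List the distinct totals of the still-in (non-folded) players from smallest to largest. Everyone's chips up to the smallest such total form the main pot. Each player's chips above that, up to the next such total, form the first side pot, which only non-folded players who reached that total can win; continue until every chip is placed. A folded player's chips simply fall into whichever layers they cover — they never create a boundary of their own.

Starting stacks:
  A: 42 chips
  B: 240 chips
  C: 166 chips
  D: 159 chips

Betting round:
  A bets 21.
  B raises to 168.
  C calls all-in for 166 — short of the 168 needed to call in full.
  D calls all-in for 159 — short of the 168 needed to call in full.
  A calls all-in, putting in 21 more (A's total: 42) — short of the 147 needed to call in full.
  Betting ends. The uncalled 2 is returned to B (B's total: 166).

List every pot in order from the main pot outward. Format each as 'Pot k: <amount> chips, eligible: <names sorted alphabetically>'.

Contributions (after 2 returned to B): A=42, B=166, C=166, D=159
Pot levels (distinct totals of non-folded players): 42, 159, 166
Layer 1-42: 42 each from A, B, C, D = 42*4 = 168 chips; eligible A, B, C, D
Layer 43-159: 117 each from B, C, D = 117*3 = 351 chips; eligible B, C, D
Layer 160-166: 7 each from B, C = 7*2 = 14 chips; eligible B, C

Pot 1: 168 chips, eligible: A, B, C, D
Pot 2: 351 chips, eligible: B, C, D
Pot 3: 14 chips, eligible: B, C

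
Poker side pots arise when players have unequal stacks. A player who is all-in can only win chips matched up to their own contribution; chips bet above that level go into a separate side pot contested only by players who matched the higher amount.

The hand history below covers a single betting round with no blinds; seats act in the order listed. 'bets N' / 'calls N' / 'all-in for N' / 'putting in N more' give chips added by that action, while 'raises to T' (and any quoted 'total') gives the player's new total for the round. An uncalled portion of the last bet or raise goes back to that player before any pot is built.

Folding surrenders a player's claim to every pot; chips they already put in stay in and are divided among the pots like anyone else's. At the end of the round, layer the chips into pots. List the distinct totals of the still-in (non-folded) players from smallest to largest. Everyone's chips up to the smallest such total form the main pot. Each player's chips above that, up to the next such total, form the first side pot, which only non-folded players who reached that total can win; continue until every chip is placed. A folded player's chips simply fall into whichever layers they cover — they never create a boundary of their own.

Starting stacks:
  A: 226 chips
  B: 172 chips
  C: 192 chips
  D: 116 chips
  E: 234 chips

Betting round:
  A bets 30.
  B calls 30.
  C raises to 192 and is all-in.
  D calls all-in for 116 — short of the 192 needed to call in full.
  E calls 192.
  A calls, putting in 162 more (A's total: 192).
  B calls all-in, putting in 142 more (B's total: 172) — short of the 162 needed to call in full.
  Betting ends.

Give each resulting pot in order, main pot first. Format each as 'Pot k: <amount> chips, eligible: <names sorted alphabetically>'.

Contributions: A=192, B=172, C=192, D=116, E=192
Pot levels (distinct totals of non-folded players): 116, 172, 192
Layer 1-116: 116 each from A, B, C, D, E = 116*5 = 580 chips; eligible A, B, C, D, E
Layer 117-172: 56 each from A, B, C, E = 56*4 = 224 chips; eligible A, B, C, E
Layer 173-192: 20 each from A, C, E = 20*3 = 60 chips; eligible A, C, E

Pot 1: 580 chips, eligible: A, B, C, D, E
Pot 2: 224 chips, eligible: A, B, C, E
Pot 3: 60 chips, eligible: A, C, E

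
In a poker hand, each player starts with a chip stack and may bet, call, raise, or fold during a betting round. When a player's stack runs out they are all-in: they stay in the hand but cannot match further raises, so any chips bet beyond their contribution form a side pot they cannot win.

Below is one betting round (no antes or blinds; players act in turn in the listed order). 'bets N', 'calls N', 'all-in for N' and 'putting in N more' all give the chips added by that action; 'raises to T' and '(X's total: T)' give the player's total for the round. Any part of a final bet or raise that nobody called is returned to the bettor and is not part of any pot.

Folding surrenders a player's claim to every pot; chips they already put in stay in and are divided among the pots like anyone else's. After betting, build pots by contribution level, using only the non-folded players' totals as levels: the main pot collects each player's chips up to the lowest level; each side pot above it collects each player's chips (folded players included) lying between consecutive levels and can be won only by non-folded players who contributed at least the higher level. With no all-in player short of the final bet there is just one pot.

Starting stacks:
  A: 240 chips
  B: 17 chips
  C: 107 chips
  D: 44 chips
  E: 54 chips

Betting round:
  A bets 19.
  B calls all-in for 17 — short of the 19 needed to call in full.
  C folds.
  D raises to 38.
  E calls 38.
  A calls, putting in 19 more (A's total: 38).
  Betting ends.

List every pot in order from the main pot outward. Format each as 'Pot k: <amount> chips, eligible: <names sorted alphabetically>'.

Pot 1: 68 chips, eligible: A, B, D, E
Pot 2: 63 chips, eligible: A, D, E

Derivation:
Contributions: A=38, B=17, D=38, E=38
Folded: C
Pot levels (distinct totals of non-folded players): 17, 38
Layer 1-17: 17 each from A, B, D, E = 17*4 = 68 chips; eligible A, B, D, E
Layer 18-38: 21 each from A, D, E = 21*3 = 63 chips; eligible A, D, E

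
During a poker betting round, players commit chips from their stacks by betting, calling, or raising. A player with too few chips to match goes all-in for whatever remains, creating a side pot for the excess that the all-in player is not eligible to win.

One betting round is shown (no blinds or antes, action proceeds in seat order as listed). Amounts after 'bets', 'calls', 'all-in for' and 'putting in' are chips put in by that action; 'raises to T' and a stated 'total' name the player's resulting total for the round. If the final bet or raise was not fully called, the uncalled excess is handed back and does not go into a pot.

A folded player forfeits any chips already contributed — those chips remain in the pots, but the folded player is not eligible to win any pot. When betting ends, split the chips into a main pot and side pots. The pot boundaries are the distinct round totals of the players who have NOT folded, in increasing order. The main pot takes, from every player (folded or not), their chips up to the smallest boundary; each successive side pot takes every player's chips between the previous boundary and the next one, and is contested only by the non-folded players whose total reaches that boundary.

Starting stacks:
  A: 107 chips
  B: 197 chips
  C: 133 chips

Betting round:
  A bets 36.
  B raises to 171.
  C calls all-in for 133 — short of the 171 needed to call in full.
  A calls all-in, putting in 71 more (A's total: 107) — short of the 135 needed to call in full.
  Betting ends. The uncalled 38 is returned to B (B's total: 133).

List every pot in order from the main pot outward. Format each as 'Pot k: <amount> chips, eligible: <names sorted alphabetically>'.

Pot 1: 321 chips, eligible: A, B, C
Pot 2: 52 chips, eligible: B, C

Derivation:
Contributions (after 38 returned to B): A=107, B=133, C=133
Pot levels (distinct totals of non-folded players): 107, 133
Layer 1-107: 107 each from A, B, C = 107*3 = 321 chips; eligible A, B, C
Layer 108-133: 26 each from B, C = 26*2 = 52 chips; eligible B, C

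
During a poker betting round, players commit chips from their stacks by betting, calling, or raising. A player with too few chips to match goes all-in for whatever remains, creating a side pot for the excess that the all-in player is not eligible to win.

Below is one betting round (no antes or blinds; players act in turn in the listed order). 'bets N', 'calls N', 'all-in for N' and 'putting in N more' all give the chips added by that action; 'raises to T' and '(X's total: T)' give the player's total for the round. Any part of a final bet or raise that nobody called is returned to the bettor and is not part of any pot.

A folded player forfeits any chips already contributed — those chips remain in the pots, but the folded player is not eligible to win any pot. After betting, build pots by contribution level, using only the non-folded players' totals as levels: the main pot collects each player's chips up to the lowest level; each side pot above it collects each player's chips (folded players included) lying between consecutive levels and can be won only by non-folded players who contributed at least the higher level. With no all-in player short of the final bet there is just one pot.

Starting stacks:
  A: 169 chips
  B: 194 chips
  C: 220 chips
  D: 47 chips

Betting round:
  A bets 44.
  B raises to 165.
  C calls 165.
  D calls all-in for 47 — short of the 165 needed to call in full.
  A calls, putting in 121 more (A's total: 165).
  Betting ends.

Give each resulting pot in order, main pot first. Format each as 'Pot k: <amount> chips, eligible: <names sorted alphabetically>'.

Contributions: A=165, B=165, C=165, D=47
Pot levels (distinct totals of non-folded players): 47, 165
Layer 1-47: 47 each from A, B, C, D = 47*4 = 188 chips; eligible A, B, C, D
Layer 48-165: 118 each from A, B, C = 118*3 = 354 chips; eligible A, B, C

Pot 1: 188 chips, eligible: A, B, C, D
Pot 2: 354 chips, eligible: A, B, C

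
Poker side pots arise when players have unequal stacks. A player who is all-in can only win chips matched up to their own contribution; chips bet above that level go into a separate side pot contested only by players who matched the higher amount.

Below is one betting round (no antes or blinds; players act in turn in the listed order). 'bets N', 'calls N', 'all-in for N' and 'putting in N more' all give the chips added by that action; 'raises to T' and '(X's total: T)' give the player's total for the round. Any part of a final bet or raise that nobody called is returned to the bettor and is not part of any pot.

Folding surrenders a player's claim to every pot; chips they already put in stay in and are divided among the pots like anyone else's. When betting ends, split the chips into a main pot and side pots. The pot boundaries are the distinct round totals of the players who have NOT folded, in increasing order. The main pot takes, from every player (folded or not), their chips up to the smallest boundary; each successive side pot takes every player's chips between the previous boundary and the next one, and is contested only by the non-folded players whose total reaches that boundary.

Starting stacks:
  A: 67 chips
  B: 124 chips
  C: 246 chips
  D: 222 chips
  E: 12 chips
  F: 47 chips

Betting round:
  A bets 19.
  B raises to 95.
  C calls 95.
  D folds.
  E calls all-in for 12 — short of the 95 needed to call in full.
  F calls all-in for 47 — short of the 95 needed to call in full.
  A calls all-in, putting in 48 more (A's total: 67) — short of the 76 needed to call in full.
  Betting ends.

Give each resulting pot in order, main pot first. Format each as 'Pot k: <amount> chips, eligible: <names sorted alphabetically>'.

Contributions: A=67, B=95, C=95, E=12, F=47
Folded: D
Pot levels (distinct totals of non-folded players): 12, 47, 67, 95
Layer 1-12: 12 each from A, B, C, E, F = 12*5 = 60 chips; eligible A, B, C, E, F
Layer 13-47: 35 each from A, B, C, F = 35*4 = 140 chips; eligible A, B, C, F
Layer 48-67: 20 each from A, B, C = 20*3 = 60 chips; eligible A, B, C
Layer 68-95: 28 each from B, C = 28*2 = 56 chips; eligible B, C

Pot 1: 60 chips, eligible: A, B, C, E, F
Pot 2: 140 chips, eligible: A, B, C, F
Pot 3: 60 chips, eligible: A, B, C
Pot 4: 56 chips, eligible: B, C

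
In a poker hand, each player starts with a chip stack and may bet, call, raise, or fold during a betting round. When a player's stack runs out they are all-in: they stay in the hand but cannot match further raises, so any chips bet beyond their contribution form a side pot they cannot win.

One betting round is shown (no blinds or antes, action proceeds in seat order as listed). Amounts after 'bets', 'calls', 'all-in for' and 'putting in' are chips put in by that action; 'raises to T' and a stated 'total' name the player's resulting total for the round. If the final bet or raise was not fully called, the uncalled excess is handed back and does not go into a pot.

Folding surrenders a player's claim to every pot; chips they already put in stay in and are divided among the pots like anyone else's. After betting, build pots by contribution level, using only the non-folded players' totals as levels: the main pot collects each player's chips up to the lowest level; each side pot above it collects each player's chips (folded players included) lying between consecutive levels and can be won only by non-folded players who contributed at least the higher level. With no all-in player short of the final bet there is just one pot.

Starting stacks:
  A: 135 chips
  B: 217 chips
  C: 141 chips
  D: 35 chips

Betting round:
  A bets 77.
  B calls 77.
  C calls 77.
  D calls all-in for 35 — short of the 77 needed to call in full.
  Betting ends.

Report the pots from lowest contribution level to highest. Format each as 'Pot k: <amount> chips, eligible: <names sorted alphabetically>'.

Pot 1: 140 chips, eligible: A, B, C, D
Pot 2: 126 chips, eligible: A, B, C

Derivation:
Contributions: A=77, B=77, C=77, D=35
Pot levels (distinct totals of non-folded players): 35, 77
Layer 1-35: 35 each from A, B, C, D = 35*4 = 140 chips; eligible A, B, C, D
Layer 36-77: 42 each from A, B, C = 42*3 = 126 chips; eligible A, B, C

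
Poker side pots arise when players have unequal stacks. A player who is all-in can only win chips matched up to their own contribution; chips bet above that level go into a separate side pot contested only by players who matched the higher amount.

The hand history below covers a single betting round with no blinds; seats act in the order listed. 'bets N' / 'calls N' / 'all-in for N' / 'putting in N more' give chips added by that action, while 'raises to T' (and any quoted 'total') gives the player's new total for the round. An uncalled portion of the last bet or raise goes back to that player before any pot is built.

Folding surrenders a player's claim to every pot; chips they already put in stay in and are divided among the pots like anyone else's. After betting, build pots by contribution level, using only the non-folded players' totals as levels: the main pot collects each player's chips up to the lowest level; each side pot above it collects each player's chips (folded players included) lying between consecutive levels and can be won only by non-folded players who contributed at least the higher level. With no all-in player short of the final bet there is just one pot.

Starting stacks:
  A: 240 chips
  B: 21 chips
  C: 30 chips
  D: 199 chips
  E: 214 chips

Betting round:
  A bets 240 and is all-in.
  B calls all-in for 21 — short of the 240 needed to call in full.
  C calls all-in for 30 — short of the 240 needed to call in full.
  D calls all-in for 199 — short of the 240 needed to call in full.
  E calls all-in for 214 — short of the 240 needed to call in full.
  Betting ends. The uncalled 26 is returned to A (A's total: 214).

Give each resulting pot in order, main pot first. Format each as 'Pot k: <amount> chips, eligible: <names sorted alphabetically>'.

Pot 1: 105 chips, eligible: A, B, C, D, E
Pot 2: 36 chips, eligible: A, C, D, E
Pot 3: 507 chips, eligible: A, D, E
Pot 4: 30 chips, eligible: A, E

Derivation:
Contributions (after 26 returned to A): A=214, B=21, C=30, D=199, E=214
Pot levels (distinct totals of non-folded players): 21, 30, 199, 214
Layer 1-21: 21 each from A, B, C, D, E = 21*5 = 105 chips; eligible A, B, C, D, E
Layer 22-30: 9 each from A, C, D, E = 9*4 = 36 chips; eligible A, C, D, E
Layer 31-199: 169 each from A, D, E = 169*3 = 507 chips; eligible A, D, E
Layer 200-214: 15 each from A, E = 15*2 = 30 chips; eligible A, E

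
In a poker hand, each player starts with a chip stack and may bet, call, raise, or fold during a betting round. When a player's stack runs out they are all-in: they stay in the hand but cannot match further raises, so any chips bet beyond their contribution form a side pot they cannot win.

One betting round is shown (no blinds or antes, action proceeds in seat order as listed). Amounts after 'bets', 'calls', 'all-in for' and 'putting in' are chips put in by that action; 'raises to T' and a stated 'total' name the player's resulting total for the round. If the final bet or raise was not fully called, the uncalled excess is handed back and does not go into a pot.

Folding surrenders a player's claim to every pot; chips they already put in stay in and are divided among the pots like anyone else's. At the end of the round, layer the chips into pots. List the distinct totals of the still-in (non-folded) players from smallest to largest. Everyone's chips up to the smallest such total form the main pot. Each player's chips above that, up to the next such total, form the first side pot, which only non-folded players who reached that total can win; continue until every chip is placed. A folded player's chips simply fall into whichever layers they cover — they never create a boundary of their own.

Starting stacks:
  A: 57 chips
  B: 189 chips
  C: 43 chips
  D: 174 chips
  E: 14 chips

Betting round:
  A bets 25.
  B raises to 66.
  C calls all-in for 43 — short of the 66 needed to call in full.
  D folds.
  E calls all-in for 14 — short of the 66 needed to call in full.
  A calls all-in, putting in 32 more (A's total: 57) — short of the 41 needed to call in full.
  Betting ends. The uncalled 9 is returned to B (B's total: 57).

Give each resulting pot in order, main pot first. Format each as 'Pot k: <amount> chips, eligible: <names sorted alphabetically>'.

Contributions (after 9 returned to B): A=57, B=57, C=43, E=14
Folded: D
Pot levels (distinct totals of non-folded players): 14, 43, 57
Layer 1-14: 14 each from A, B, C, E = 14*4 = 56 chips; eligible A, B, C, E
Layer 15-43: 29 each from A, B, C = 29*3 = 87 chips; eligible A, B, C
Layer 44-57: 14 each from A, B = 14*2 = 28 chips; eligible A, B

Pot 1: 56 chips, eligible: A, B, C, E
Pot 2: 87 chips, eligible: A, B, C
Pot 3: 28 chips, eligible: A, B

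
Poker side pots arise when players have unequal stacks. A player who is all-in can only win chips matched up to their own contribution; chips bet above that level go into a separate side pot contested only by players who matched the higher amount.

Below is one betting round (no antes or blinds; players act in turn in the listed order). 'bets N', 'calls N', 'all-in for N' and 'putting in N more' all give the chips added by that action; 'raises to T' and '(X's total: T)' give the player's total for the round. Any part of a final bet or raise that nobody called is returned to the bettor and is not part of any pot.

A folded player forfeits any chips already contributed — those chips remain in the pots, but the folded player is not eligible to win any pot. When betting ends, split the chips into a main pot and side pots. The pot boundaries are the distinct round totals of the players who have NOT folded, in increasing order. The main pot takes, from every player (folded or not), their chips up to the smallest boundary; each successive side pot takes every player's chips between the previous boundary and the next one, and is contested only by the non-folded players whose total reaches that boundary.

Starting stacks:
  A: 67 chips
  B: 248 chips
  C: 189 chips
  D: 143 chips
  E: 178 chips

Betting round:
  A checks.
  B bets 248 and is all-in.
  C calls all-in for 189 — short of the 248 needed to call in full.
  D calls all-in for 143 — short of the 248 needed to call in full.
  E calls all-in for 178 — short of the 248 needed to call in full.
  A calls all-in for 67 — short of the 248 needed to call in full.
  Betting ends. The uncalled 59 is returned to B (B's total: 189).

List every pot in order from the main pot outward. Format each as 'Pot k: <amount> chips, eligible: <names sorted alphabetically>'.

Contributions (after 59 returned to B): A=67, B=189, C=189, D=143, E=178
Pot levels (distinct totals of non-folded players): 67, 143, 178, 189
Layer 1-67: 67 each from A, B, C, D, E = 67*5 = 335 chips; eligible A, B, C, D, E
Layer 68-143: 76 each from B, C, D, E = 76*4 = 304 chips; eligible B, C, D, E
Layer 144-178: 35 each from B, C, E = 35*3 = 105 chips; eligible B, C, E
Layer 179-189: 11 each from B, C = 11*2 = 22 chips; eligible B, C

Pot 1: 335 chips, eligible: A, B, C, D, E
Pot 2: 304 chips, eligible: B, C, D, E
Pot 3: 105 chips, eligible: B, C, E
Pot 4: 22 chips, eligible: B, C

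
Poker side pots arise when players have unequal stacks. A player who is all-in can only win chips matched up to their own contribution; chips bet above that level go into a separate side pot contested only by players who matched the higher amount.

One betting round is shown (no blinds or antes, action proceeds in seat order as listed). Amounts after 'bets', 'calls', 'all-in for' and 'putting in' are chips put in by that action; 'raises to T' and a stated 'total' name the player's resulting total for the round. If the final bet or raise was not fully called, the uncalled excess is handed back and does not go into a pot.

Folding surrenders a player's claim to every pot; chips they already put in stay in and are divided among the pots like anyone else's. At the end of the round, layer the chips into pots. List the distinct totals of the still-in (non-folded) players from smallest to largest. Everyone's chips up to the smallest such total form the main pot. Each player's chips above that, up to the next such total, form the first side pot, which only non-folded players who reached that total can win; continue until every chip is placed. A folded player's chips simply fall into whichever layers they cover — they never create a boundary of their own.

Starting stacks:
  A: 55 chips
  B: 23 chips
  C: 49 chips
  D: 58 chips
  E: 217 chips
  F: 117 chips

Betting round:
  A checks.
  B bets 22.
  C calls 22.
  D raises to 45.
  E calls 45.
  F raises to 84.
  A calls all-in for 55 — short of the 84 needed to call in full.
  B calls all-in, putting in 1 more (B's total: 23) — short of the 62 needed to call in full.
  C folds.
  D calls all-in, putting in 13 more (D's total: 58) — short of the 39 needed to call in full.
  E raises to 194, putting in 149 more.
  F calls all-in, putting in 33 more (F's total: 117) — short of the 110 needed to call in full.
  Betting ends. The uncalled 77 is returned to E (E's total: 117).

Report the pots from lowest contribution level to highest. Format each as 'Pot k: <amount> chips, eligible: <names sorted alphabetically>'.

Contributions (after 77 returned to E): A=55, B=23, C=22, D=58, E=117, F=117
Folded: C
Pot levels (distinct totals of non-folded players): 23, 55, 58, 117
Layer 1-23: A 23 + B 23 + C 22 + D 23 + E 23 + F 23 = 137 chips; eligible A, B, D, E, F
Layer 24-55: 32 each from A, D, E, F = 32*4 = 128 chips; eligible A, D, E, F
Layer 56-58: 3 each from D, E, F = 3*3 = 9 chips; eligible D, E, F
Layer 59-117: 59 each from E, F = 59*2 = 118 chips; eligible E, F

Pot 1: 137 chips, eligible: A, B, D, E, F
Pot 2: 128 chips, eligible: A, D, E, F
Pot 3: 9 chips, eligible: D, E, F
Pot 4: 118 chips, eligible: E, F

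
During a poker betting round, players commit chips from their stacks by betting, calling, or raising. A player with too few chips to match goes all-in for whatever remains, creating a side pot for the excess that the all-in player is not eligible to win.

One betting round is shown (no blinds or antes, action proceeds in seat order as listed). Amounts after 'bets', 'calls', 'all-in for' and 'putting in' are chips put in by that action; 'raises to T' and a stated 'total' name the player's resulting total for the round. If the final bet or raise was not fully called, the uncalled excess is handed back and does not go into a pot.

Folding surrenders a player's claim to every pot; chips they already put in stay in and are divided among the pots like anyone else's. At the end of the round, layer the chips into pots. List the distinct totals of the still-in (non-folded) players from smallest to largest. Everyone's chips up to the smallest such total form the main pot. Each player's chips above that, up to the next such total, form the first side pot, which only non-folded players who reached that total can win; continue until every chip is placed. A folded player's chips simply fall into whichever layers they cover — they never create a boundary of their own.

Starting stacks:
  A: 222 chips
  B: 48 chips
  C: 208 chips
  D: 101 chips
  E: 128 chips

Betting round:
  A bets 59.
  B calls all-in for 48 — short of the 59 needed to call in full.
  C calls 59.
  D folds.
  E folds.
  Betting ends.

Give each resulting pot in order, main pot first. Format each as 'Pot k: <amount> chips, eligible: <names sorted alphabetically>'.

Pot 1: 144 chips, eligible: A, B, C
Pot 2: 22 chips, eligible: A, C

Derivation:
Contributions: A=59, B=48, C=59
Folded: D, E
Pot levels (distinct totals of non-folded players): 48, 59
Layer 1-48: 48 each from A, B, C = 48*3 = 144 chips; eligible A, B, C
Layer 49-59: 11 each from A, C = 11*2 = 22 chips; eligible A, C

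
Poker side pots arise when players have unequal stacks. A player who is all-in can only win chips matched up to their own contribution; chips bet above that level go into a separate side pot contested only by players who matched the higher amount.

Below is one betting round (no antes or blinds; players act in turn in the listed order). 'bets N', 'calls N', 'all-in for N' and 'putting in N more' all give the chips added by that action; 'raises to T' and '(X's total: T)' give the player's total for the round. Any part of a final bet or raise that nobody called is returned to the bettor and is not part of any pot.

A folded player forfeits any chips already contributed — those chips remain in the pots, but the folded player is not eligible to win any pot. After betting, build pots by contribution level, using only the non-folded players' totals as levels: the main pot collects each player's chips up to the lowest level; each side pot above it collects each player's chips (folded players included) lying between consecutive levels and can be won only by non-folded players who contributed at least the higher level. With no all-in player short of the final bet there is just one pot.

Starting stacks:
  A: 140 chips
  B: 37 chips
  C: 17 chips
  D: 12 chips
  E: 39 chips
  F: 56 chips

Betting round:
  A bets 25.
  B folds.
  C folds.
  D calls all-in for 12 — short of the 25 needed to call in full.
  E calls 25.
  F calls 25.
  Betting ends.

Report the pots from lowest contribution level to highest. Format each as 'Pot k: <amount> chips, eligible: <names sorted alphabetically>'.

Contributions: A=25, D=12, E=25, F=25
Folded: B, C
Pot levels (distinct totals of non-folded players): 12, 25
Layer 1-12: 12 each from A, D, E, F = 12*4 = 48 chips; eligible A, D, E, F
Layer 13-25: 13 each from A, E, F = 13*3 = 39 chips; eligible A, E, F

Pot 1: 48 chips, eligible: A, D, E, F
Pot 2: 39 chips, eligible: A, E, F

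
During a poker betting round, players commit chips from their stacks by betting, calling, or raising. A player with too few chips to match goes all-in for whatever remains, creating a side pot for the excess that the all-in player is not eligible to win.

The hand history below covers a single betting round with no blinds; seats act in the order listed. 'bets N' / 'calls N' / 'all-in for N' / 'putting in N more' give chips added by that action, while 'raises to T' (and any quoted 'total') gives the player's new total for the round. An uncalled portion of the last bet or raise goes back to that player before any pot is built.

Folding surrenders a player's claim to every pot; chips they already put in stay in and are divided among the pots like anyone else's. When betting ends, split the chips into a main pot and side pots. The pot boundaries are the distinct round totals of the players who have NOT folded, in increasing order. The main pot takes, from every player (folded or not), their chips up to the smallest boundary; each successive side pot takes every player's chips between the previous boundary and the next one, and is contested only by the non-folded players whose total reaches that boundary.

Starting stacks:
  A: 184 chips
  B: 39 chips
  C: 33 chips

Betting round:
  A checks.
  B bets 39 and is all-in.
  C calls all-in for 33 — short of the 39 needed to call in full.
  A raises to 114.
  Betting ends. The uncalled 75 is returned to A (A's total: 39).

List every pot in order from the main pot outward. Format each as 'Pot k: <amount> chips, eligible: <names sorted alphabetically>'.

Contributions (after 75 returned to A): A=39, B=39, C=33
Pot levels (distinct totals of non-folded players): 33, 39
Layer 1-33: 33 each from A, B, C = 33*3 = 99 chips; eligible A, B, C
Layer 34-39: 6 each from A, B = 6*2 = 12 chips; eligible A, B

Pot 1: 99 chips, eligible: A, B, C
Pot 2: 12 chips, eligible: A, B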